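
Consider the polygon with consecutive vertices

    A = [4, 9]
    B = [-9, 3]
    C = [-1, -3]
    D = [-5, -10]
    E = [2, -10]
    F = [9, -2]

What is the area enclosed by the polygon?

181.5

Σ = (93) + (30) + (-5) + (70) + (86) + (89) = 363
Area = |Σ|/2 = 181.5.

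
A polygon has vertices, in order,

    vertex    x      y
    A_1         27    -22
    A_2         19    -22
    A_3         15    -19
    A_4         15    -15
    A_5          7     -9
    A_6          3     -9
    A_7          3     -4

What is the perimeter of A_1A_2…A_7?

66

|A_1A_2| = √((-8)² + (0)²) = √64 = 8
|A_2A_3| = √((-4)² + (3)²) = √25 = 5
|A_3A_4| = √((0)² + (4)²) = √16 = 4
|A_4A_5| = √((-8)² + (6)²) = √100 = 10
|A_5A_6| = √((-4)² + (0)²) = √16 = 4
|A_6A_7| = √((0)² + (5)²) = √25 = 5
|A_7A_1| = √((24)² + (-18)²) = √900 = 30
Perimeter = 8 + 5 + 4 + 10 + 4 + 5 + 30 = 66.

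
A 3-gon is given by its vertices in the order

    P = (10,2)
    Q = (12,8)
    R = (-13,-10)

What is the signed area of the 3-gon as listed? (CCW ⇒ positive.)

57

Σ = (56) + (-16) + (74) = 114
Signed area = Σ/2 = 57 (positive ⇒ counter-clockwise traversal).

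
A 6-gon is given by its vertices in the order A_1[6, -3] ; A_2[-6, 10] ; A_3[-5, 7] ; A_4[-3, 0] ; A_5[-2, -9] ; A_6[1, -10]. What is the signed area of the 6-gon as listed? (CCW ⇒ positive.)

Apply the shoelace (surveyor's) formula: 2A = Σ (x_i·y_{i+1} − x_{i+1}·y_i), indices taken mod 6.
Σ = (42) + (8) + (21) + (27) + (29) + (57) = 184
Signed area = Σ/2 = 92 (positive ⇒ counter-clockwise traversal).

92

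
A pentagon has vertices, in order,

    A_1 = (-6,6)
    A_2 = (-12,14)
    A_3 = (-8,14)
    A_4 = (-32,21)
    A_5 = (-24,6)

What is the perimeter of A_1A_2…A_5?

74

|A_1A_2| = √((-6)² + (8)²) = √100 = 10
|A_2A_3| = √((4)² + (0)²) = √16 = 4
|A_3A_4| = √((-24)² + (7)²) = √625 = 25
|A_4A_5| = √((8)² + (-15)²) = √289 = 17
|A_5A_1| = √((18)² + (0)²) = √324 = 18
Perimeter = 10 + 4 + 25 + 17 + 18 = 74.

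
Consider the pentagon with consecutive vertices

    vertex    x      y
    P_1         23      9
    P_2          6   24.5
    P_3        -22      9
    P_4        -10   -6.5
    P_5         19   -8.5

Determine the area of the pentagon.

955.25

Σ = (509.5) + (593) + (233) + (208.5) + (366.5) = 1910.5
Area = |Σ|/2 = 955.25.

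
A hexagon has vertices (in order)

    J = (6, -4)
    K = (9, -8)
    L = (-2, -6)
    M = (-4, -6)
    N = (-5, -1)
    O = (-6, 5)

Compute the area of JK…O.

Apply the surveyor's formula: 2A = Σ (x_i·y_{i+1} − x_{i+1}·y_i), indices taken mod 6.
J→K: (6)(-8) − (9)(-4) = -12
K→L: (9)(-6) − (-2)(-8) = -70
L→M: (-2)(-6) − (-4)(-6) = -12
M→N: (-4)(-1) − (-5)(-6) = -26
N→O: (-5)(5) − (-6)(-1) = -31
O→J: (-6)(-4) − (6)(5) = -6
Σ = -157
Area = |Σ|/2 = 78.5.

78.5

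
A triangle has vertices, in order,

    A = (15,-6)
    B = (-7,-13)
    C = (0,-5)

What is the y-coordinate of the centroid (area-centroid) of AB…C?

-8

Apply the shoelace (surveyor's) formula. First the cross-terms c_i = x_i·y_{i+1} − x_{i+1}·y_i:
  -237, 35, 75  ⇒  2A = -127, A = -63.5.
Then Σ (y_i + y_{i+1})·c_i = 3048, so ȳ = 3048 / (6·(-63.5)) = -8.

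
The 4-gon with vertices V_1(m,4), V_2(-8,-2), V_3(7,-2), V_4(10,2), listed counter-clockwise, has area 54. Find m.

7

The doubled signed area Σ (x_i y_{i+1} − x_{i+1} y_i) is linear in m.
With m=0 it equals 136; the coefficient of m is -4 (from the two edges through V_1).
So -4·m + 136 = 2·54 = 108 ⇒ m = 7.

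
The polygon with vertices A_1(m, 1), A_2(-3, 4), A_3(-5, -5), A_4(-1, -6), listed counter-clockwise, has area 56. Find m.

The doubled signed area Σ (x_i y_{i+1} − x_{i+1} y_i) is linear in m.
With m=0 it equals 62; the coefficient of m is 10 (from the two edges through A_1).
So 10·m + 62 = 2·56 = 112 ⇒ m = 5.

5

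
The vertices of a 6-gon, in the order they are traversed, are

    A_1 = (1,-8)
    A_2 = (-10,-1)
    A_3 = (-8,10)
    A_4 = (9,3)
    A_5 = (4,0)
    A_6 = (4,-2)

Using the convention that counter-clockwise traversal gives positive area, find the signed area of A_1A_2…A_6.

Apply the shoelace (surveyor's) formula: 2A = Σ (x_i·y_{i+1} − x_{i+1}·y_i), indices taken mod 6.
Cross-terms: -81, -108, -114, -12, -8, -30  ⇒  Σ = -353
Signed area = Σ/2 = -176.5 (negative ⇒ clockwise traversal).

-176.5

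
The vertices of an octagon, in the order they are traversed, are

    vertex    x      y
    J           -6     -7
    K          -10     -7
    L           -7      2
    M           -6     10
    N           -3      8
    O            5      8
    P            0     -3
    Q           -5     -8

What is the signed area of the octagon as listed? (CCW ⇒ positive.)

-140

Apply the shoelace (surveyor's) formula: 2A = Σ (x_i·y_{i+1} − x_{i+1}·y_i), indices taken mod 8.
J→K: (-6)(-7) − (-10)(-7) = -28
K→L: (-10)(2) − (-7)(-7) = -69
L→M: (-7)(10) − (-6)(2) = -58
M→N: (-6)(8) − (-3)(10) = -18
N→O: (-3)(8) − (5)(8) = -64
O→P: (5)(-3) − (0)(8) = -15
P→Q: (0)(-8) − (-5)(-3) = -15
Q→J: (-5)(-7) − (-6)(-8) = -13
Σ = -280
Signed area = Σ/2 = -140 (negative ⇒ clockwise traversal).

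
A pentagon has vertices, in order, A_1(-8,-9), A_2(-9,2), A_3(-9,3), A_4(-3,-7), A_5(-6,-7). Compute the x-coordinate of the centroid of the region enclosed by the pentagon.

Apply Gauss's area formula. First the cross-terms c_i = x_i·y_{i+1} − x_{i+1}·y_i:
  -97, -9, 72, -21, -2  ⇒  2A = -57, A = -28.5.
Then Σ (x_i + x_{i+1})·c_i = 1164, so x̄ = 1164 / (6·(-28.5)) = -388/57.

-388/57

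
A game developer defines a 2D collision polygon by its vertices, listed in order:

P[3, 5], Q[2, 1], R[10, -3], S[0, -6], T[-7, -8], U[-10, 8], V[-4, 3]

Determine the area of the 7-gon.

144

Apply Gauss's area formula: 2A = Σ (x_i·y_{i+1} − x_{i+1}·y_i), indices taken mod 7.
Σ = (-7) + (-16) + (-60) + (-42) + (-136) + (2) + (-29) = -288
Area = |Σ|/2 = 144.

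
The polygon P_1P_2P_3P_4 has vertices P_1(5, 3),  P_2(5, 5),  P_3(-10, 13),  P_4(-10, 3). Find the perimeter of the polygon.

44

|P_1P_2| = √((0)² + (2)²) = √4 = 2
|P_2P_3| = √((-15)² + (8)²) = √289 = 17
|P_3P_4| = √((0)² + (-10)²) = √100 = 10
|P_4P_1| = √((15)² + (0)²) = √225 = 15
Perimeter = 2 + 17 + 10 + 15 = 44.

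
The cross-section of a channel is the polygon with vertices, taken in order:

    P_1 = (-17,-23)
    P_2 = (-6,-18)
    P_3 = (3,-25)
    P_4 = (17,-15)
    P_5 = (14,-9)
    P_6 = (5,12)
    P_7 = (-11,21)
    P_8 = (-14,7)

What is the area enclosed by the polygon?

Apply the shoelace (surveyor's) formula: 2A = Σ (x_i·y_{i+1} − x_{i+1}·y_i), indices taken mod 8.
P_1→P_2: (-17)(-18) − (-6)(-23) = 168
P_2→P_3: (-6)(-25) − (3)(-18) = 204
P_3→P_4: (3)(-15) − (17)(-25) = 380
P_4→P_5: (17)(-9) − (14)(-15) = 57
P_5→P_6: (14)(12) − (5)(-9) = 213
P_6→P_7: (5)(21) − (-11)(12) = 237
P_7→P_8: (-11)(7) − (-14)(21) = 217
P_8→P_1: (-14)(-23) − (-17)(7) = 441
Σ = 1917
Area = |Σ|/2 = 958.5.

958.5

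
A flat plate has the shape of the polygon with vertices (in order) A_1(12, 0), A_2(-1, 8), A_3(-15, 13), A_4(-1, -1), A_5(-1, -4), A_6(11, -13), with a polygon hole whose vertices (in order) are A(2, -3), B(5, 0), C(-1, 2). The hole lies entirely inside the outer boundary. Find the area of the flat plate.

211.5

Outer boundary:
Apply the surveyor's formula: 2A = Σ (x_i·y_{i+1} − x_{i+1}·y_i), indices taken mod 6.
A_1→A_2: (12)(8) − (-1)(0) = 96
A_2→A_3: (-1)(13) − (-15)(8) = 107
A_3→A_4: (-15)(-1) − (-1)(13) = 28
A_4→A_5: (-1)(-4) − (-1)(-1) = 3
A_5→A_6: (-1)(-13) − (11)(-4) = 57
A_6→A_1: (11)(0) − (12)(-13) = 156
Σ = 447
Area = |Σ|/2 = 223.5.
Hole:
A→B: (2)(0) − (5)(-3) = 15
B→C: (5)(2) − (-1)(0) = 10
C→A: (-1)(-3) − (2)(2) = -1
Σ = 24
Area = |Σ|/2 = 12.
Net area = 223.5 − 12 = 211.5.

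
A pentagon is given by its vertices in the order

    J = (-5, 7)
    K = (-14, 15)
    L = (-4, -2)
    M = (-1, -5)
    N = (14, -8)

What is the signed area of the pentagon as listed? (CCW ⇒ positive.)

Apply the surveyor's formula: 2A = Σ (x_i·y_{i+1} − x_{i+1}·y_i), indices taken mod 5.
J→K: (-5)(15) − (-14)(7) = 23
K→L: (-14)(-2) − (-4)(15) = 88
L→M: (-4)(-5) − (-1)(-2) = 18
M→N: (-1)(-8) − (14)(-5) = 78
N→J: (14)(7) − (-5)(-8) = 58
Σ = 265
Signed area = Σ/2 = 132.5 (positive ⇒ counter-clockwise traversal).

132.5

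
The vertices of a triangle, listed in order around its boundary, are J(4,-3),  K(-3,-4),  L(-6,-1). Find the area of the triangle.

Apply the surveyor's formula: 2A = Σ (x_i·y_{i+1} − x_{i+1}·y_i), indices taken mod 3.
J→K: (4)(-4) − (-3)(-3) = -25
K→L: (-3)(-1) − (-6)(-4) = -21
L→J: (-6)(-3) − (4)(-1) = 22
Σ = -24
Area = |Σ|/2 = 12.

12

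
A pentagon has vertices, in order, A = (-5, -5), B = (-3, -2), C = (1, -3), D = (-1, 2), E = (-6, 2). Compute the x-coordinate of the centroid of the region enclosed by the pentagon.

-164/55

Apply the shoelace formula. First the cross-terms c_i = x_i·y_{i+1} − x_{i+1}·y_i:
  -5, 11, -1, 10, 40  ⇒  2A = 55, A = 27.5.
Then Σ (x_i + x_{i+1})·c_i = -492, so x̄ = -492 / (6·27.5) = -164/55.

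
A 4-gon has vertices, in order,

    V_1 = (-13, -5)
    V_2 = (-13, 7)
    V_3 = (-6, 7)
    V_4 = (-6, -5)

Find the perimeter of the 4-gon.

38

|V_1V_2| = √((0)² + (12)²) = √144 = 12
|V_2V_3| = √((7)² + (0)²) = √49 = 7
|V_3V_4| = √((0)² + (-12)²) = √144 = 12
|V_4V_1| = √((-7)² + (0)²) = √49 = 7
Perimeter = 12 + 7 + 12 + 7 = 38.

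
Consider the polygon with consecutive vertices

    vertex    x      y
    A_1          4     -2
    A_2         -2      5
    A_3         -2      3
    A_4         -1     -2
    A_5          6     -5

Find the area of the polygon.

Apply the surveyor's formula: 2A = Σ (x_i·y_{i+1} − x_{i+1}·y_i), indices taken mod 5.
A_1→A_2: (4)(5) − (-2)(-2) = 16
A_2→A_3: (-2)(3) − (-2)(5) = 4
A_3→A_4: (-2)(-2) − (-1)(3) = 7
A_4→A_5: (-1)(-5) − (6)(-2) = 17
A_5→A_1: (6)(-2) − (4)(-5) = 8
Σ = 52
Area = |Σ|/2 = 26.

26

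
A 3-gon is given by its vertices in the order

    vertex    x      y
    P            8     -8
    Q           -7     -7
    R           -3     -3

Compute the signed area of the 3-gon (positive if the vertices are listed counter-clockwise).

Apply the shoelace formula: 2A = Σ (x_i·y_{i+1} − x_{i+1}·y_i), indices taken mod 3.
P→Q: (8)(-7) − (-7)(-8) = -112
Q→R: (-7)(-3) − (-3)(-7) = 0
R→P: (-3)(-8) − (8)(-3) = 48
Σ = -64
Signed area = Σ/2 = -32 (negative ⇒ clockwise traversal).

-32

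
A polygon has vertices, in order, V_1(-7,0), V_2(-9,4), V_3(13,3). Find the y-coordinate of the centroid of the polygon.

Apply the shoelace formula. First the cross-terms c_i = x_i·y_{i+1} − x_{i+1}·y_i:
  -28, -79, 21  ⇒  2A = -86, A = -43.
Then Σ (y_i + y_{i+1})·c_i = -602, so ȳ = -602 / (6·(-43)) = 7/3.

7/3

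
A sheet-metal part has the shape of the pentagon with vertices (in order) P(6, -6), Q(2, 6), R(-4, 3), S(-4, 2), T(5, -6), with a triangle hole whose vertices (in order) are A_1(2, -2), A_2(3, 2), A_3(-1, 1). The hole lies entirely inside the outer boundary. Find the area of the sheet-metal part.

43.5

Outer boundary:
P→Q: (6)(6) − (2)(-6) = 48
Q→R: (2)(3) − (-4)(6) = 30
R→S: (-4)(2) − (-4)(3) = 4
S→T: (-4)(-6) − (5)(2) = 14
T→P: (5)(-6) − (6)(-6) = 6
Σ = 102
Area = |Σ|/2 = 51.
Hole:
A_1→A_2: (2)(2) − (3)(-2) = 10
A_2→A_3: (3)(1) − (-1)(2) = 5
A_3→A_1: (-1)(-2) − (2)(1) = 0
Σ = 15
Area = |Σ|/2 = 7.5.
Net area = 51 − 7.5 = 43.5.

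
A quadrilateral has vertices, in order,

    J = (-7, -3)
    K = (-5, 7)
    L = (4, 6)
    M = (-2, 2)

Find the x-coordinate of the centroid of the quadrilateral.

Apply the shoelace (surveyor's) formula. First the cross-terms c_i = x_i·y_{i+1} − x_{i+1}·y_i:
  -64, -58, 20, 20  ⇒  2A = -82, A = -41.
Then Σ (x_i + x_{i+1})·c_i = 686, so x̄ = 686 / (6·(-41)) = -343/123.

-343/123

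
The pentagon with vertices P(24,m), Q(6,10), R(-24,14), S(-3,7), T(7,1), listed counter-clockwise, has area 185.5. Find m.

9

Write out the shoelace sum; only the two edges meeting at P involve m:
2·Area = [(7·m − 24·1) + (24·10 − 6·m)] + 146
       = 1·m + 362 = 371
⇒ m = 9.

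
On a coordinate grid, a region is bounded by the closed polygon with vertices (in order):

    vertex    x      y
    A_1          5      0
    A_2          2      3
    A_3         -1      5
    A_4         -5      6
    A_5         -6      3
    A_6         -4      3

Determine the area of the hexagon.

Apply Gauss's area formula: 2A = Σ (x_i·y_{i+1} − x_{i+1}·y_i), indices taken mod 6.
Σ = (15) + (13) + (19) + (21) + (-6) + (-15) = 47
Area = |Σ|/2 = 23.5.

23.5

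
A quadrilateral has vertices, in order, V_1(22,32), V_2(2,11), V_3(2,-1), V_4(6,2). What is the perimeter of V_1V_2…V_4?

80

|V_1V_2| = √((-20)² + (-21)²) = √841 = 29
|V_2V_3| = √((0)² + (-12)²) = √144 = 12
|V_3V_4| = √((4)² + (3)²) = √25 = 5
|V_4V_1| = √((16)² + (30)²) = √1156 = 34
Perimeter = 29 + 12 + 5 + 34 = 80.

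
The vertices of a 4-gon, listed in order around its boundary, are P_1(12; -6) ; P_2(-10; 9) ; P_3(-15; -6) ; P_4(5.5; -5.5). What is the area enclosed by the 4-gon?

195.75

Σ = (48) + (195) + (115.5) + (33) = 391.5
Area = |Σ|/2 = 195.75.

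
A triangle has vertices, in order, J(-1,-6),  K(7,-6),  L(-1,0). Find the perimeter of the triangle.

24

|JK| = √((8)² + (0)²) = √64 = 8
|KL| = √((-8)² + (6)²) = √100 = 10
|LJ| = √((0)² + (-6)²) = √36 = 6
Perimeter = 8 + 10 + 6 = 24.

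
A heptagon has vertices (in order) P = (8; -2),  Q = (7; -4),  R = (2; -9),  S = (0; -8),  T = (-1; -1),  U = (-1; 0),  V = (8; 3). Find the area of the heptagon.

70.5

Σ = (-18) + (-55) + (-16) + (-8) + (-1) + (-3) + (-40) = -141
Area = |Σ|/2 = 70.5.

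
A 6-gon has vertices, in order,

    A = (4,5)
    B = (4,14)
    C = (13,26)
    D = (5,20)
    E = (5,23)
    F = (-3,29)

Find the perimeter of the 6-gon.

|AB| = √((0)² + (9)²) = √81 = 9
|BC| = √((9)² + (12)²) = √225 = 15
|CD| = √((-8)² + (-6)²) = √100 = 10
|DE| = √((0)² + (3)²) = √9 = 3
|EF| = √((-8)² + (6)²) = √100 = 10
|FA| = √((7)² + (-24)²) = √625 = 25
Perimeter = 9 + 15 + 10 + 3 + 10 + 25 = 72.

72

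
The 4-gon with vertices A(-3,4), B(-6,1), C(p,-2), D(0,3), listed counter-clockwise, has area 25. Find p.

4

Write out the shoelace sum; only the two edges meeting at C involve p:
2·Area = [((-6)·(-2) − p·1) + (p·3 − 0·(-2))] + 30
       = 2·p + 42 = 50
⇒ p = 4.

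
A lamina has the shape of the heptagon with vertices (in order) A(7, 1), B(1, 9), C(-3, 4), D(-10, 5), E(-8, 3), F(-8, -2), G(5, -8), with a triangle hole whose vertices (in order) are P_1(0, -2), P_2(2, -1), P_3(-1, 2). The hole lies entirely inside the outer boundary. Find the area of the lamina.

Outer boundary:
Apply the surveyor's formula: 2A = Σ (x_i·y_{i+1} − x_{i+1}·y_i), indices taken mod 7.
A→B: (7)(9) − (1)(1) = 62
B→C: (1)(4) − (-3)(9) = 31
C→D: (-3)(5) − (-10)(4) = 25
D→E: (-10)(3) − (-8)(5) = 10
E→F: (-8)(-2) − (-8)(3) = 40
F→G: (-8)(-8) − (5)(-2) = 74
G→A: (5)(1) − (7)(-8) = 61
Σ = 303
Area = |Σ|/2 = 151.5.
Hole:
Apply the surveyor's formula: 2A = Σ (x_i·y_{i+1} − x_{i+1}·y_i), indices taken mod 3.
Σ = (4) + (3) + (2) = 9
Area = |Σ|/2 = 4.5.
Net area = 151.5 − 4.5 = 147.

147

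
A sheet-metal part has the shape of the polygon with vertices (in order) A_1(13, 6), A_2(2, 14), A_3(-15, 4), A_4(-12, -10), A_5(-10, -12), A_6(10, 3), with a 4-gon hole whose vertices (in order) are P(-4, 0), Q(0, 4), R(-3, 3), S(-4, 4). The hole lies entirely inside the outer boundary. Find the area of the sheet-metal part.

364.5

Outer boundary:
Cross-terms: 170, 218, 198, 44, 90, 21  ⇒  Σ = 741
Area = |Σ|/2 = 370.5.
Hole:
Cross-terms: -16, 12, 0, 16  ⇒  Σ = 12
Area = |Σ|/2 = 6.
Net area = 370.5 − 6 = 364.5.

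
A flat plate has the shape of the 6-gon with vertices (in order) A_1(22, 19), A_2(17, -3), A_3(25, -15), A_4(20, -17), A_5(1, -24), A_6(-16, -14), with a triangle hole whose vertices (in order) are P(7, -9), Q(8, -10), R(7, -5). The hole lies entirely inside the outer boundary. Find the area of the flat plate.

773.5

Outer boundary:
Apply Gauss's area formula: 2A = Σ (x_i·y_{i+1} − x_{i+1}·y_i), indices taken mod 6.
Σ = (-389) + (-180) + (-125) + (-463) + (-398) + (4) = -1551
Area = |Σ|/2 = 775.5.
Hole:
Σ = (2) + (30) + (-28) = 4
Area = |Σ|/2 = 2.
Net area = 775.5 − 2 = 773.5.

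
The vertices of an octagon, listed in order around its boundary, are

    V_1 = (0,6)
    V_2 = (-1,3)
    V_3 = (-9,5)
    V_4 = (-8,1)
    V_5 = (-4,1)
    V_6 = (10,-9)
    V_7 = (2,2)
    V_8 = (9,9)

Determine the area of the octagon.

Cross-terms: 6, 22, 31, -4, 26, 38, 0, 54  ⇒  Σ = 173
Area = |Σ|/2 = 86.5.

86.5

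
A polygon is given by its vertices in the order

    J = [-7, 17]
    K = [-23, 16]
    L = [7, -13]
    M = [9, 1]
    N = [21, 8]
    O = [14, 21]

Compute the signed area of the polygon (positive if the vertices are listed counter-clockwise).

677.5

Apply the shoelace (surveyor's) formula: 2A = Σ (x_i·y_{i+1} − x_{i+1}·y_i), indices taken mod 6.
Σ = (279) + (187) + (124) + (51) + (329) + (385) = 1355
Signed area = Σ/2 = 677.5 (positive ⇒ counter-clockwise traversal).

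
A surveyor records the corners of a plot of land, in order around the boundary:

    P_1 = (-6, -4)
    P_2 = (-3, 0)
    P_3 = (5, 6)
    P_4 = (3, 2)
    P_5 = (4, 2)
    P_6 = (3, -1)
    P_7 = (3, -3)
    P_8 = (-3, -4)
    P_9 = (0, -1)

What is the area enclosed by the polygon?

Σ = (-12) + (-18) + (-8) + (-2) + (-10) + (-6) + (-21) + (3) + (-6) = -80
Area = |Σ|/2 = 40.

40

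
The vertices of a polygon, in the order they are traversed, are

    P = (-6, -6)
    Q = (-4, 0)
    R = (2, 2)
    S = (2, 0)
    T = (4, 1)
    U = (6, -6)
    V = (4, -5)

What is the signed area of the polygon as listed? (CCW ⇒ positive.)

Apply the shoelace (surveyor's) formula: 2A = Σ (x_i·y_{i+1} − x_{i+1}·y_i), indices taken mod 7.
Σ = (-24) + (-8) + (-4) + (2) + (-30) + (-6) + (-54) = -124
Signed area = Σ/2 = -62 (negative ⇒ clockwise traversal).

-62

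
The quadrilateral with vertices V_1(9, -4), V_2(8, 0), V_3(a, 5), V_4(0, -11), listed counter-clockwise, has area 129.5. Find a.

-8

Write out the shoelace sum; only the two edges meeting at V_3 involve a:
2·Area = [(8·5 − a·0) + (a·(-11) − 0·5)] + 131
       = -11·a + 171 = 259
⇒ a = -8.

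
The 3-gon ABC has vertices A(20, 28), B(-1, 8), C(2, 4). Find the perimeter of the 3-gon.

|AB| = √((-21)² + (-20)²) = √841 = 29
|BC| = √((3)² + (-4)²) = √25 = 5
|CA| = √((18)² + (24)²) = √900 = 30
Perimeter = 29 + 5 + 30 = 64.

64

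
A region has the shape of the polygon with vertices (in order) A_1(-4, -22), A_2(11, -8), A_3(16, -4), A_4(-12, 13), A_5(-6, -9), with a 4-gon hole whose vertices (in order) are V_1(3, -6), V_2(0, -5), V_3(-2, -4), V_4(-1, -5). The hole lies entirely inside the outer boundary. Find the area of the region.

399

Outer boundary:
Cross-terms: 274, 84, 160, 186, 96  ⇒  Σ = 800
Area = |Σ|/2 = 400.
Hole:
Apply Gauss's area formula: 2A = Σ (x_i·y_{i+1} − x_{i+1}·y_i), indices taken mod 4.
V_1→V_2: (3)(-5) − (0)(-6) = -15
V_2→V_3: (0)(-4) − (-2)(-5) = -10
V_3→V_4: (-2)(-5) − (-1)(-4) = 6
V_4→V_1: (-1)(-6) − (3)(-5) = 21
Σ = 2
Area = |Σ|/2 = 1.
Net area = 400 − 1 = 399.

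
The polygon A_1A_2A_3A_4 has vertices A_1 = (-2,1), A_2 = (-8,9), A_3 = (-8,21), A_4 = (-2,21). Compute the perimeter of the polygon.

|A_1A_2| = √((-6)² + (8)²) = √100 = 10
|A_2A_3| = √((0)² + (12)²) = √144 = 12
|A_3A_4| = √((6)² + (0)²) = √36 = 6
|A_4A_1| = √((0)² + (-20)²) = √400 = 20
Perimeter = 10 + 12 + 6 + 20 = 48.

48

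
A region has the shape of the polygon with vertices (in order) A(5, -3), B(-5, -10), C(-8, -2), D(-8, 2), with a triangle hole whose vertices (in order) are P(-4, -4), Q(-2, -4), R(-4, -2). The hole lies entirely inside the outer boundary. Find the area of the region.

74.5

Outer boundary:
A→B: (5)(-10) − (-5)(-3) = -65
B→C: (-5)(-2) − (-8)(-10) = -70
C→D: (-8)(2) − (-8)(-2) = -32
D→A: (-8)(-3) − (5)(2) = 14
Σ = -153
Area = |Σ|/2 = 76.5.
Hole:
Apply Gauss's area formula: 2A = Σ (x_i·y_{i+1} − x_{i+1}·y_i), indices taken mod 3.
Σ = (8) + (-12) + (8) = 4
Area = |Σ|/2 = 2.
Net area = 76.5 − 2 = 74.5.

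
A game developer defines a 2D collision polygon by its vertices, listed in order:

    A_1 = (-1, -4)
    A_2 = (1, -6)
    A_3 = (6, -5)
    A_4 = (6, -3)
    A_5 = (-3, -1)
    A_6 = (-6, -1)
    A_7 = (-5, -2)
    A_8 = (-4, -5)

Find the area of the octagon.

35

Apply Gauss's area formula: 2A = Σ (x_i·y_{i+1} − x_{i+1}·y_i), indices taken mod 8.
Σ = (10) + (31) + (12) + (-15) + (-3) + (7) + (17) + (11) = 70
Area = |Σ|/2 = 35.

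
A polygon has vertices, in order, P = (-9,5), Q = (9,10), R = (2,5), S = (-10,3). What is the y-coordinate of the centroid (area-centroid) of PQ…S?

Apply the shoelace (surveyor's) formula. First the cross-terms c_i = x_i·y_{i+1} − x_{i+1}·y_i:
  -135, 25, 56, -23  ⇒  2A = -77, A = -38.5.
Then Σ (y_i + y_{i+1})·c_i = -1386, so ȳ = -1386 / (6·(-38.5)) = 6.

6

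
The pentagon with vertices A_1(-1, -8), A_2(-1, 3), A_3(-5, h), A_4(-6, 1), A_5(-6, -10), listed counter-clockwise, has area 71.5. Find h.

Write out the shoelace sum; only the two edges meeting at A_3 involve h:
2·Area = [((-1)·h − (-5)·3) + ((-5)·1 − (-6)·h)] + 93
       = 5·h + 103 = 143
⇒ h = 8.

8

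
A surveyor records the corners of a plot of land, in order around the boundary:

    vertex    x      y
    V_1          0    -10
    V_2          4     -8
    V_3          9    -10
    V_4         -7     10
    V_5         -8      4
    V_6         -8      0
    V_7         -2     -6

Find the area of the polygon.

Apply the shoelace (surveyor's) formula: 2A = Σ (x_i·y_{i+1} − x_{i+1}·y_i), indices taken mod 7.
Cross-terms: 40, 32, 20, 52, 32, 48, 20  ⇒  Σ = 244
Area = |Σ|/2 = 122.

122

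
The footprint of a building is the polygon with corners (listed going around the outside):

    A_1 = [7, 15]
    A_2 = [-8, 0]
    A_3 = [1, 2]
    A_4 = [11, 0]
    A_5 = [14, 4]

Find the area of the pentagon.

A_1→A_2: (7)(0) − (-8)(15) = 120
A_2→A_3: (-8)(2) − (1)(0) = -16
A_3→A_4: (1)(0) − (11)(2) = -22
A_4→A_5: (11)(4) − (14)(0) = 44
A_5→A_1: (14)(15) − (7)(4) = 182
Σ = 308
Area = |Σ|/2 = 154.

154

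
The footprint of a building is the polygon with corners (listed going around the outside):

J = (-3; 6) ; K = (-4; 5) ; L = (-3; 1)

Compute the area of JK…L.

2.5

Apply the shoelace (surveyor's) formula: 2A = Σ (x_i·y_{i+1} − x_{i+1}·y_i), indices taken mod 3.
Σ = (9) + (11) + (-15) = 5
Area = |Σ|/2 = 2.5.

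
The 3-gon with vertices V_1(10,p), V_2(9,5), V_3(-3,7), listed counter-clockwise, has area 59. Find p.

Write out the shoelace sum; only the two edges meeting at V_1 involve p:
2·Area = [((-3)·p − 10·7) + (10·5 − 9·p)] + 78
       = -12·p + 58 = 118
⇒ p = -5.

-5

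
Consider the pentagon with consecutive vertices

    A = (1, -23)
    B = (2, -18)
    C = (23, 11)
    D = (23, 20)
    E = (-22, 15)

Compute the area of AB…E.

973.5

Σ = (28) + (436) + (207) + (785) + (491) = 1947
Area = |Σ|/2 = 973.5.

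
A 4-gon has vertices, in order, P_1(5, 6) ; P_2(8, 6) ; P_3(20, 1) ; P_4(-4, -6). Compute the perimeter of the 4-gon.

56

|P_1P_2| = √((3)² + (0)²) = √9 = 3
|P_2P_3| = √((12)² + (-5)²) = √169 = 13
|P_3P_4| = √((-24)² + (-7)²) = √625 = 25
|P_4P_1| = √((9)² + (12)²) = √225 = 15
Perimeter = 3 + 13 + 25 + 15 = 56.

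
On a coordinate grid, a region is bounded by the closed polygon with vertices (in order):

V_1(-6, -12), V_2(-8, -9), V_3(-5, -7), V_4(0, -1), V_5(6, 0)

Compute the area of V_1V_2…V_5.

46

Apply the surveyor's formula: 2A = Σ (x_i·y_{i+1} − x_{i+1}·y_i), indices taken mod 5.
Σ = (-42) + (11) + (5) + (6) + (-72) = -92
Area = |Σ|/2 = 46.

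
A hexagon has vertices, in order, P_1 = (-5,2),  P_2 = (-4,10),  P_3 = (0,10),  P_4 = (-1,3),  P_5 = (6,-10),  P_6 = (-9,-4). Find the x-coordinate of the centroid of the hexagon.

-227/116

Apply the shoelace formula. First the cross-terms c_i = x_i·y_{i+1} − x_{i+1}·y_i:
  -42, -40, 10, -8, -114, -38  ⇒  2A = -232, A = -116.
Then Σ (x_i + x_{i+1})·c_i = 1362, so x̄ = 1362 / (6·(-116)) = -227/116.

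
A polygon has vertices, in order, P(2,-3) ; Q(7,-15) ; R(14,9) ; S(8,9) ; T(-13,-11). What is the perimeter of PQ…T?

90

|PQ| = √((5)² + (-12)²) = √169 = 13
|QR| = √((7)² + (24)²) = √625 = 25
|RS| = √((-6)² + (0)²) = √36 = 6
|ST| = √((-21)² + (-20)²) = √841 = 29
|TP| = √((15)² + (8)²) = √289 = 17
Perimeter = 13 + 25 + 6 + 29 + 17 = 90.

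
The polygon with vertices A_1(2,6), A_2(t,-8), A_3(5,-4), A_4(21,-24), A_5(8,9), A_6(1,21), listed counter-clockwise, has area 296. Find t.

-10

The doubled signed area Σ (x_i y_{i+1} − x_{i+1} y_i) is linear in t.
With t=0 it equals 492; the coefficient of t is -10 (from the two edges through A_2).
So -10·t + 492 = 2·296 = 592 ⇒ t = -10.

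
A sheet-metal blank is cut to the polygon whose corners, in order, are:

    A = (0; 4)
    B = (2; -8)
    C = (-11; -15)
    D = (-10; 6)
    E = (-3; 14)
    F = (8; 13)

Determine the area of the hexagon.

Apply the surveyor's formula: 2A = Σ (x_i·y_{i+1} − x_{i+1}·y_i), indices taken mod 6.
Cross-terms: -8, -118, -216, -122, -151, 32  ⇒  Σ = -583
Area = |Σ|/2 = 291.5.

291.5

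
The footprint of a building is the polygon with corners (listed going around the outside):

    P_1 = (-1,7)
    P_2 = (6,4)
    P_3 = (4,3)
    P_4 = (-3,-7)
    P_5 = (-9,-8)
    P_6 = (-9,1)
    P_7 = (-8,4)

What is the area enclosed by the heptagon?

131.5

Apply the shoelace formula: 2A = Σ (x_i·y_{i+1} − x_{i+1}·y_i), indices taken mod 7.
Σ = (-46) + (2) + (-19) + (-39) + (-81) + (-28) + (-52) = -263
Area = |Σ|/2 = 131.5.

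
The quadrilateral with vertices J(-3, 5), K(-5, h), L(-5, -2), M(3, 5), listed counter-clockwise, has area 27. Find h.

Write out the shoelace sum; only the two edges meeting at K involve h:
2·Area = [((-3)·h − (-5)·5) + ((-5)·(-2) − (-5)·h)] + 11
       = 2·h + 46 = 54
⇒ h = 4.

4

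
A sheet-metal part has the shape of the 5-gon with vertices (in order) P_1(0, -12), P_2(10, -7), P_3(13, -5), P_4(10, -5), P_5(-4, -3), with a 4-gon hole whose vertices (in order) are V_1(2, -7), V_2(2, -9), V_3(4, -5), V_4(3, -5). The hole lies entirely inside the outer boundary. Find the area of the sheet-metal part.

69

Outer boundary:
P_1→P_2: (0)(-7) − (10)(-12) = 120
P_2→P_3: (10)(-5) − (13)(-7) = 41
P_3→P_4: (13)(-5) − (10)(-5) = -15
P_4→P_5: (10)(-3) − (-4)(-5) = -50
P_5→P_1: (-4)(-12) − (0)(-3) = 48
Σ = 144
Area = |Σ|/2 = 72.
Hole:
V_1→V_2: (2)(-9) − (2)(-7) = -4
V_2→V_3: (2)(-5) − (4)(-9) = 26
V_3→V_4: (4)(-5) − (3)(-5) = -5
V_4→V_1: (3)(-7) − (2)(-5) = -11
Σ = 6
Area = |Σ|/2 = 3.
Net area = 72 − 3 = 69.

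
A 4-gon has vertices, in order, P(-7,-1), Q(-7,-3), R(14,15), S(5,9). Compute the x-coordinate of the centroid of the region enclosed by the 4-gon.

Apply the surveyor's formula. First the cross-terms c_i = x_i·y_{i+1} − x_{i+1}·y_i:
  14, -63, 51, 58  ⇒  2A = 60, A = 30.
Then Σ (x_i + x_{i+1})·c_i = 216, so x̄ = 216 / (6·30) = 1.2.

1.2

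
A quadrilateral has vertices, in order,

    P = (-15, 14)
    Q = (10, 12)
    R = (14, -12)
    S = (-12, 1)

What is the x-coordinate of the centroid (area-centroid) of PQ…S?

Apply the surveyor's formula. First the cross-terms c_i = x_i·y_{i+1} − x_{i+1}·y_i:
  -320, -288, -130, -153  ⇒  2A = -891, A = -445.5.
Then Σ (x_i + x_{i+1})·c_i = -1441, so x̄ = -1441 / (6·(-445.5)) = 131/243.

131/243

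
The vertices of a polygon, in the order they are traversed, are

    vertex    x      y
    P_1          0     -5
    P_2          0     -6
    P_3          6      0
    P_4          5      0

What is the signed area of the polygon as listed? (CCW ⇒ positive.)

5.5

Apply the shoelace formula: 2A = Σ (x_i·y_{i+1} − x_{i+1}·y_i), indices taken mod 4.
P_1→P_2: (0)(-6) − (0)(-5) = 0
P_2→P_3: (0)(0) − (6)(-6) = 36
P_3→P_4: (6)(0) − (5)(0) = 0
P_4→P_1: (5)(-5) − (0)(0) = -25
Σ = 11
Signed area = Σ/2 = 5.5 (positive ⇒ counter-clockwise traversal).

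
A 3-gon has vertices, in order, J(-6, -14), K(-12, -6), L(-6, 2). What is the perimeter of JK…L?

36

|JK| = √((-6)² + (8)²) = √100 = 10
|KL| = √((6)² + (8)²) = √100 = 10
|LJ| = √((0)² + (-16)²) = √256 = 16
Perimeter = 10 + 10 + 16 = 36.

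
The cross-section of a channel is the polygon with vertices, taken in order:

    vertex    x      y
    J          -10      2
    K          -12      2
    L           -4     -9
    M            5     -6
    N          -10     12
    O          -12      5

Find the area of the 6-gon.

154.5

Apply the shoelace formula: 2A = Σ (x_i·y_{i+1} − x_{i+1}·y_i), indices taken mod 6.
Σ = (4) + (116) + (69) + (0) + (94) + (26) = 309
Area = |Σ|/2 = 154.5.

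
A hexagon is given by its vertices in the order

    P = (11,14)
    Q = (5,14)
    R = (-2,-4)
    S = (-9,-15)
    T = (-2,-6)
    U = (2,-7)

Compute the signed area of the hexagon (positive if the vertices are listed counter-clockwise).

120.5

P→Q: (11)(14) − (5)(14) = 84
Q→R: (5)(-4) − (-2)(14) = 8
R→S: (-2)(-15) − (-9)(-4) = -6
S→T: (-9)(-6) − (-2)(-15) = 24
T→U: (-2)(-7) − (2)(-6) = 26
U→P: (2)(14) − (11)(-7) = 105
Σ = 241
Signed area = Σ/2 = 120.5 (positive ⇒ counter-clockwise traversal).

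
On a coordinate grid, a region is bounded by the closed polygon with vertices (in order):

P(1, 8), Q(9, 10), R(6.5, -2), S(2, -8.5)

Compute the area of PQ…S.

Σ = (-62) + (-83) + (-51.25) + (24.5) = -171.75
Area = |Σ|/2 = 85.875.

85.875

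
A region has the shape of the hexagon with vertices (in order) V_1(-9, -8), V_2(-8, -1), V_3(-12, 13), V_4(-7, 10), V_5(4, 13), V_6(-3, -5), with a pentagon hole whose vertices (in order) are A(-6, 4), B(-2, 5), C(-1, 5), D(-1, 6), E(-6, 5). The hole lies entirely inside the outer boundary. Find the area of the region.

Outer boundary:
V_1→V_2: (-9)(-1) − (-8)(-8) = -55
V_2→V_3: (-8)(13) − (-12)(-1) = -116
V_3→V_4: (-12)(10) − (-7)(13) = -29
V_4→V_5: (-7)(13) − (4)(10) = -131
V_5→V_6: (4)(-5) − (-3)(13) = 19
V_6→V_1: (-3)(-8) − (-9)(-5) = -21
Σ = -333
Area = |Σ|/2 = 166.5.
Hole:
Σ = (-22) + (-5) + (-1) + (31) + (6) = 9
Area = |Σ|/2 = 4.5.
Net area = 166.5 − 4.5 = 162.

162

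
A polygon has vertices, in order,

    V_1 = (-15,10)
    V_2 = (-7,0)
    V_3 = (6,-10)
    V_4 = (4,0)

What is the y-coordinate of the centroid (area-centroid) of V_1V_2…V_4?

0

Apply the shoelace (surveyor's) formula. First the cross-terms c_i = x_i·y_{i+1} − x_{i+1}·y_i:
  70, 70, 40, 40  ⇒  2A = 220, A = 110.
Then Σ (y_i + y_{i+1})·c_i = 0, so ȳ = 0 / (6·110) = 0.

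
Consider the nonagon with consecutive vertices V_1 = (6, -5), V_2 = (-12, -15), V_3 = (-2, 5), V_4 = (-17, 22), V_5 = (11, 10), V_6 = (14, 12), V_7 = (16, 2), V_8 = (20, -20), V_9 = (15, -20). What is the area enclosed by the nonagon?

599

Apply the shoelace formula: 2A = Σ (x_i·y_{i+1} − x_{i+1}·y_i), indices taken mod 9.
Σ = (-150) + (-90) + (41) + (-412) + (-8) + (-164) + (-360) + (-100) + (45) = -1198
Area = |Σ|/2 = 599.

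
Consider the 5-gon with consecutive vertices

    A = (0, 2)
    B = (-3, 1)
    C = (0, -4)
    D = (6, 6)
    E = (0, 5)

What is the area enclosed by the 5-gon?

Apply Gauss's area formula: 2A = Σ (x_i·y_{i+1} − x_{i+1}·y_i), indices taken mod 5.
Σ = (6) + (12) + (24) + (30) + (0) = 72
Area = |Σ|/2 = 36.

36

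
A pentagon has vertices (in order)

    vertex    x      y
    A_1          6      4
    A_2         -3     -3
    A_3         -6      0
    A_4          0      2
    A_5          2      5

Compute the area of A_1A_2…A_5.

Σ = (-6) + (-18) + (-12) + (-4) + (-22) = -62
Area = |Σ|/2 = 31.

31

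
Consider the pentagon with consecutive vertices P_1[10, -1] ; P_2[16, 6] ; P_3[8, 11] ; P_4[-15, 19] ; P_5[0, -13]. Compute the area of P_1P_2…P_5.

423

Apply the shoelace (surveyor's) formula: 2A = Σ (x_i·y_{i+1} − x_{i+1}·y_i), indices taken mod 5.
Σ = (76) + (128) + (317) + (195) + (130) = 846
Area = |Σ|/2 = 423.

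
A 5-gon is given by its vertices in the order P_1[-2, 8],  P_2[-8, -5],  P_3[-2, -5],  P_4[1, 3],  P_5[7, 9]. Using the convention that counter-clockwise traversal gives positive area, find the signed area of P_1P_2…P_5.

82.5

P_1→P_2: (-2)(-5) − (-8)(8) = 74
P_2→P_3: (-8)(-5) − (-2)(-5) = 30
P_3→P_4: (-2)(3) − (1)(-5) = -1
P_4→P_5: (1)(9) − (7)(3) = -12
P_5→P_1: (7)(8) − (-2)(9) = 74
Σ = 165
Signed area = Σ/2 = 82.5 (positive ⇒ counter-clockwise traversal).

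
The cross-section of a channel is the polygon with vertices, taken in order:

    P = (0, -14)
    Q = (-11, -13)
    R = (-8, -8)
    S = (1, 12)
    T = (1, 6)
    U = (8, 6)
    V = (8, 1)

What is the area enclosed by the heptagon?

229

Apply the surveyor's formula: 2A = Σ (x_i·y_{i+1} − x_{i+1}·y_i), indices taken mod 7.
Cross-terms: -154, -16, -88, -6, -42, -40, -112  ⇒  Σ = -458
Area = |Σ|/2 = 229.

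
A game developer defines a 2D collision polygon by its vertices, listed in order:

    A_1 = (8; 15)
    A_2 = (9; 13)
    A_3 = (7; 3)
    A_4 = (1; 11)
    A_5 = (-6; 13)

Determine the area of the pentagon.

Apply the shoelace formula: 2A = Σ (x_i·y_{i+1} − x_{i+1}·y_i), indices taken mod 5.
Σ = (-31) + (-64) + (74) + (79) + (-194) = -136
Area = |Σ|/2 = 68.

68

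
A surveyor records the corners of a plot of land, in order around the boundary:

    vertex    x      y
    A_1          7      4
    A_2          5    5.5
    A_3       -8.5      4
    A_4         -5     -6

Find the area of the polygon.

Σ = (18.5) + (66.75) + (71) + (22) = 178.25
Area = |Σ|/2 = 89.125.

89.125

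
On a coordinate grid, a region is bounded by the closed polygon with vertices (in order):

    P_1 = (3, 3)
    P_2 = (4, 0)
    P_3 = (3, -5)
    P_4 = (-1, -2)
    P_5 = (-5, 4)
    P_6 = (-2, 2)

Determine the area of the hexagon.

35.5

Apply the shoelace (surveyor's) formula: 2A = Σ (x_i·y_{i+1} − x_{i+1}·y_i), indices taken mod 6.
Cross-terms: -12, -20, -11, -14, -2, -12  ⇒  Σ = -71
Area = |Σ|/2 = 35.5.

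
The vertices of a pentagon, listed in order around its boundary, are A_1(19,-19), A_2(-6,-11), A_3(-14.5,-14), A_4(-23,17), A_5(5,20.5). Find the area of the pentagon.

1004

Cross-terms: -323, -75.5, -568.5, -556.5, -484.5  ⇒  Σ = -2008
Area = |Σ|/2 = 1004.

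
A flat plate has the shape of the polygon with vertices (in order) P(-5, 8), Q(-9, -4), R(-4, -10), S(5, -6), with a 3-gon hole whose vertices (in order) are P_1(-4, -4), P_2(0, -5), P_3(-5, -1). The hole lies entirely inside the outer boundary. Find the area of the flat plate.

119.5

Outer boundary:
Apply Gauss's area formula: 2A = Σ (x_i·y_{i+1} − x_{i+1}·y_i), indices taken mod 4.
Σ = (92) + (74) + (74) + (10) = 250
Area = |Σ|/2 = 125.
Hole:
P_1→P_2: (-4)(-5) − (0)(-4) = 20
P_2→P_3: (0)(-1) − (-5)(-5) = -25
P_3→P_1: (-5)(-4) − (-4)(-1) = 16
Σ = 11
Area = |Σ|/2 = 5.5.
Net area = 125 − 5.5 = 119.5.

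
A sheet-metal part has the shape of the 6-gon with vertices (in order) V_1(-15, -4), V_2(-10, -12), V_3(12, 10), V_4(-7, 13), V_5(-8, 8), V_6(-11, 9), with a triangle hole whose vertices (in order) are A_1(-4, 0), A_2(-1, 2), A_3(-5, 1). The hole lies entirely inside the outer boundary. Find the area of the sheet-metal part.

Outer boundary:
Apply the shoelace formula: 2A = Σ (x_i·y_{i+1} − x_{i+1}·y_i), indices taken mod 6.
Cross-terms: 140, 44, 226, 48, 16, 179  ⇒  Σ = 653
Area = |Σ|/2 = 326.5.
Hole:
Σ = (-8) + (9) + (4) = 5
Area = |Σ|/2 = 2.5.
Net area = 326.5 − 2.5 = 324.

324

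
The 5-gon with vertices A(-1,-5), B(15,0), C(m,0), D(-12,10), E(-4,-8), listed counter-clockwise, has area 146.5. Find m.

The doubled signed area Σ (x_i y_{i+1} − x_{i+1} y_i) is linear in m.
With m=0 it equals 223; the coefficient of m is 10 (from the two edges through C).
So 10·m + 223 = 2·146.5 = 293 ⇒ m = 7.

7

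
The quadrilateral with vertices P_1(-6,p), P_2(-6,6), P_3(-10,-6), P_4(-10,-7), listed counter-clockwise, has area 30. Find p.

-8

The doubled signed area Σ (x_i y_{i+1} − x_{i+1} y_i) is linear in p.
With p=0 it equals 28; the coefficient of p is -4 (from the two edges through P_1).
So -4·p + 28 = 2·30 = 60 ⇒ p = -8.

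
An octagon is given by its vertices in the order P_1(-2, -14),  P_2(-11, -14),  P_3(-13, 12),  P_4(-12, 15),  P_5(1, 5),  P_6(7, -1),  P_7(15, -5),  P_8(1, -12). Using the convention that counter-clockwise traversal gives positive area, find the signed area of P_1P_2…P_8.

Apply the shoelace formula: 2A = Σ (x_i·y_{i+1} − x_{i+1}·y_i), indices taken mod 8.
P_1→P_2: (-2)(-14) − (-11)(-14) = -126
P_2→P_3: (-11)(12) − (-13)(-14) = -314
P_3→P_4: (-13)(15) − (-12)(12) = -51
P_4→P_5: (-12)(5) − (1)(15) = -75
P_5→P_6: (1)(-1) − (7)(5) = -36
P_6→P_7: (7)(-5) − (15)(-1) = -20
P_7→P_8: (15)(-12) − (1)(-5) = -175
P_8→P_1: (1)(-14) − (-2)(-12) = -38
Σ = -835
Signed area = Σ/2 = -417.5 (negative ⇒ clockwise traversal).

-417.5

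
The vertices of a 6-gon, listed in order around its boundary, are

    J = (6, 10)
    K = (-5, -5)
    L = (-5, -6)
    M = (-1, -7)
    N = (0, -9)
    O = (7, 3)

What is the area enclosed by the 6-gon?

89

Apply the surveyor's formula: 2A = Σ (x_i·y_{i+1} − x_{i+1}·y_i), indices taken mod 6.
Σ = (20) + (5) + (29) + (9) + (63) + (52) = 178
Area = |Σ|/2 = 89.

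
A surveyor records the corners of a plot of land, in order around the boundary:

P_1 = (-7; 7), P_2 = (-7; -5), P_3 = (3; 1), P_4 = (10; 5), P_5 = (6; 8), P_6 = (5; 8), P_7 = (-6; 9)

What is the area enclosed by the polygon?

134.5

Σ = (84) + (8) + (5) + (50) + (8) + (93) + (21) = 269
Area = |Σ|/2 = 134.5.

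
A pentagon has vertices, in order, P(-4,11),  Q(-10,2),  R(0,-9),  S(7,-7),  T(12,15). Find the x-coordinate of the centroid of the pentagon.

Apply the surveyor's formula. First the cross-terms c_i = x_i·y_{i+1} − x_{i+1}·y_i:
  102, 90, 63, 189, 192  ⇒  2A = 636, A = 318.
Then Σ (x_i + x_{i+1})·c_i = 3240, so x̄ = 3240 / (6·318) = 90/53.

90/53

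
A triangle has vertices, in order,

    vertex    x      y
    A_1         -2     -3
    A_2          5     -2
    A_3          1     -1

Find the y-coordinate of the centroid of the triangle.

Apply the shoelace formula. First the cross-terms c_i = x_i·y_{i+1} − x_{i+1}·y_i:
  19, -3, -5  ⇒  2A = 11, A = 5.5.
Then Σ (y_i + y_{i+1})·c_i = -66, so ȳ = -66 / (6·5.5) = -2.

-2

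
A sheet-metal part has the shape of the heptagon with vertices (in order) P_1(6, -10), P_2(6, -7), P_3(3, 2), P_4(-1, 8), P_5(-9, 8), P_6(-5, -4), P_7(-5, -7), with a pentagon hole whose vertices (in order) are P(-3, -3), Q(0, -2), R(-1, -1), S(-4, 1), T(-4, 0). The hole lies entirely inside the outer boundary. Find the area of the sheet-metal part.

Outer boundary:
Apply the shoelace formula: 2A = Σ (x_i·y_{i+1} − x_{i+1}·y_i), indices taken mod 7.
Σ = (18) + (33) + (26) + (64) + (76) + (15) + (92) = 324
Area = |Σ|/2 = 162.
Hole:
Apply Gauss's area formula: 2A = Σ (x_i·y_{i+1} − x_{i+1}·y_i), indices taken mod 5.
Cross-terms: 6, -2, -5, 4, 12  ⇒  Σ = 15
Area = |Σ|/2 = 7.5.
Net area = 162 − 7.5 = 154.5.

154.5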